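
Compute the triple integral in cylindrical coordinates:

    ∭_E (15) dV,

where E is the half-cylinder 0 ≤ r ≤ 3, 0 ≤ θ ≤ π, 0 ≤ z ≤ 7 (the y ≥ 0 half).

In cylindrical coordinates, x = r cos(θ), y = r sin(θ), z = z, and dV = r dr dθ dz.

The integrand becomes 15, so

    ∭_E (15) dV = ∫_{0}^{π} ∫_{0}^{3} ∫_{0}^{7} (15) · r dz dr dθ.

Inner (z): 105r.
Middle (r from 0 to 3): 945/2.
Outer (θ): 945π/2.

Therefore the triple integral equals 945π/2.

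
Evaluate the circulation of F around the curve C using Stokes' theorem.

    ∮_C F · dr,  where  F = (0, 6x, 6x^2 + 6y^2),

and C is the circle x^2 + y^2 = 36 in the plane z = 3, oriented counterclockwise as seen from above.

Let S be the flat disk x^2 + y^2 ≤ 36 in the plane z = 3, with upward unit normal n̂ = ẑ. By Stokes' theorem,

    ∮_C F · dr = ∬_S (∇ × F) · n̂ dS = ∬_D (curl F)_z dA,

where D is the disk x^2 + y^2 ≤ 36.

Compute the curl of F = (0, 6x, 6x^2 + 6y^2):
    (∇ × F)_x = ∂F_z/∂y - ∂F_y/∂z = 12y,
    (∇ × F)_y = ∂F_x/∂z - ∂F_z/∂x = -12x,
    (∇ × F)_z = ∂F_y/∂x - ∂F_x/∂y = 6.

On z = 3, (curl F)_z = 6.

Convert to polar (x = r cos θ, y = r sin θ, dA = r dr dθ); the integrand becomes 6, so

    ∬_D (curl F)_z dA = ∫_0^{2π} ∫_0^{6} (6) · r dr dθ.

Inner (r from 0 to 6): 108.
Outer (θ from 0 to 2π): 216π.

Therefore ∮_C F · dr = 216π.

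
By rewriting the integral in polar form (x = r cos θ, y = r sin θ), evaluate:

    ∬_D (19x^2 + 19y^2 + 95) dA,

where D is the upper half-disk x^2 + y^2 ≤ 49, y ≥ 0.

The region D is 0 ≤ r ≤ 7, 0 ≤ θ ≤ π in polar coordinates, where x = r cos(θ), y = r sin(θ), and dA = r dr dθ.

Under the substitution, the integrand becomes 19r^2 + 95, so

    ∬_D (19x^2 + 19y^2 + 95) dA = ∫_{0}^{π} ∫_{0}^{7} (19r^2 + 95) · r dr dθ.

Inner integral (in r): ∫_{0}^{7} (19r^2 + 95) · r dr = 54929/4.

Outer integral (in θ): ∫_{0}^{π} (54929/4) dθ = 54929π/4.

Therefore ∬_D (19x^2 + 19y^2 + 95) dA = 54929π/4.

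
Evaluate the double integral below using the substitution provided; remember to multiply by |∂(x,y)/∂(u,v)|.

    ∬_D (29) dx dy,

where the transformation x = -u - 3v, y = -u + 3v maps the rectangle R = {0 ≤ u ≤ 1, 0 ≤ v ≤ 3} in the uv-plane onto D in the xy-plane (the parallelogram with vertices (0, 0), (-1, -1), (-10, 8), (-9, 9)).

Compute the Jacobian determinant of (x, y) with respect to (u, v):

    ∂(x,y)/∂(u,v) = | -1  -3 | = (-1)(3) - (-3)(-1) = -6.
                   | -1  3 |

Its absolute value is |J| = 6 (the area scaling factor).

Substituting x = -u - 3v, y = -u + 3v into the integrand,

    29 → 29,

so the integral becomes

    ∬_R (29) · |J| du dv = ∫_0^1 ∫_0^3 (174) dv du.

Inner (v): 522.
Outer (u): 522.

Therefore ∬_D (29) dx dy = 522.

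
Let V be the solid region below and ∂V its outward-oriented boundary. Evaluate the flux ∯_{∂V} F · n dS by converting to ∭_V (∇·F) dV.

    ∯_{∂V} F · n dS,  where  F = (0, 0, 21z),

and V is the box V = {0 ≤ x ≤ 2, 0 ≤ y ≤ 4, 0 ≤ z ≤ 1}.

By the divergence theorem,

    ∯_{∂V} F · n dS = ∭_V (∇ · F) dV.

Compute the divergence:
    ∇ · F = ∂F_x/∂x + ∂F_y/∂y + ∂F_z/∂z = 0 + 0 + 21 = 21.

V is a rectangular box, so dV = dx dy dz with 0 ≤ x ≤ 2, 0 ≤ y ≤ 4, 0 ≤ z ≤ 1.

Integrate (21) over V as an iterated integral:

    ∭_V (∇·F) dV = ∫_0^{2} ∫_0^{4} ∫_0^{1} (21) dz dy dx.

Inner (z from 0 to 1): 21.
Middle (y from 0 to 4): 84.
Outer (x from 0 to 2): 168.

Therefore ∯_{∂V} F · n dS = 168.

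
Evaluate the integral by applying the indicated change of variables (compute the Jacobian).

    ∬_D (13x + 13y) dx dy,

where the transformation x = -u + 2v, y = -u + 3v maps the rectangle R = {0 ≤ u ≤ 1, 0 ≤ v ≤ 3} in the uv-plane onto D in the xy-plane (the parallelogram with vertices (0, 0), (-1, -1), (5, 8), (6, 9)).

Compute the Jacobian determinant of (x, y) with respect to (u, v):

    ∂(x,y)/∂(u,v) = | -1  2 | = (-1)(3) - (2)(-1) = -1.
                   | -1  3 |

Its absolute value is |J| = 1 (the area scaling factor).

Substituting x = -u + 2v, y = -u + 3v into the integrand,

    13x + 13y → -26u + 65v,

so the integral becomes

    ∬_R (-26u + 65v) · |J| du dv = ∫_0^1 ∫_0^3 (-26u + 65v) dv du.

Inner (v): 585/2 - 78u.
Outer (u): 507/2.

Therefore ∬_D (13x + 13y) dx dy = 507/2.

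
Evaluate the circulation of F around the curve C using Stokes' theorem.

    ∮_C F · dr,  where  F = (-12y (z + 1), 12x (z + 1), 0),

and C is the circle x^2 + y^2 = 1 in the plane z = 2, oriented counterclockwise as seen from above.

Let S be the flat disk x^2 + y^2 ≤ 1 in the plane z = 2, with upward unit normal n̂ = ẑ. By Stokes' theorem,

    ∮_C F · dr = ∬_S (∇ × F) · n̂ dS = ∬_D (curl F)_z dA,

where D is the disk x^2 + y^2 ≤ 1.

Compute the curl of F = (-12y (z + 1), 12x (z + 1), 0):
    (∇ × F)_x = ∂F_z/∂y - ∂F_y/∂z = -12x,
    (∇ × F)_y = ∂F_x/∂z - ∂F_z/∂x = -12y,
    (∇ × F)_z = ∂F_y/∂x - ∂F_x/∂y = 24z + 24.

On z = 2, (curl F)_z = 72.

Convert to polar (x = r cos θ, y = r sin θ, dA = r dr dθ); the integrand becomes 72, so

    ∬_D (curl F)_z dA = ∫_0^{2π} ∫_0^{1} (72) · r dr dθ.

Inner (r from 0 to 1): 36.
Outer (θ from 0 to 2π): 72π.

Therefore ∮_C F · dr = 72π.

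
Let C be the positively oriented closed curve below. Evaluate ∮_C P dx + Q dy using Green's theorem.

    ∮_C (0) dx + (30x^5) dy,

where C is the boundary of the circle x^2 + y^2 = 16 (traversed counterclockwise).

Green's theorem converts the closed line integral into a double integral over the enclosed region D:

    ∮_C P dx + Q dy = ∬_D (∂Q/∂x - ∂P/∂y) dA.

Here P = 0, Q = 30x^5, so

    ∂Q/∂x = 150x^4,    ∂P/∂y = 0,
    ∂Q/∂x - ∂P/∂y = 150x^4.

D is the region x^2 + y^2 ≤ 16. Evaluating the double integral:

In polar coordinates (x = r cos θ, y = r sin θ, dA = r dr dθ) the integrand becomes 150r^4cos(θ)^4, so

    ∬_D (150x^4) dA = ∫_0^{2π} ∫_0^{4} (150r^4cos(θ)^4) · r dr dθ.

Inner (r from 0 to 4): 102400cos(θ)^4.
Outer (θ from 0 to 2π): 76800π.

Therefore ∮_C P dx + Q dy = 76800π.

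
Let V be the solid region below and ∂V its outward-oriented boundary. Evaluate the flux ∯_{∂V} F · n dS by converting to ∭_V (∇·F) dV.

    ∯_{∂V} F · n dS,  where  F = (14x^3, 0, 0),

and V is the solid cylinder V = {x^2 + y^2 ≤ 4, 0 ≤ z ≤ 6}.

By the divergence theorem,

    ∯_{∂V} F · n dS = ∭_V (∇ · F) dV.

Compute the divergence:
    ∇ · F = ∂F_x/∂x + ∂F_y/∂y + ∂F_z/∂z = 42x^2 + 0 + 0 = 42x^2.

In cylindrical coordinates, x = r cos(θ), y = r sin(θ), z = z, dV = r dr dθ dz, with 0 ≤ r ≤ 2, 0 ≤ θ ≤ 2π, 0 ≤ z ≤ 6.

The integrand, after substitution and multiplying by the volume element, becomes (42r^2cos(θ)^2) · r, so

    ∭_V (∇·F) dV = ∫_0^{2π} ∫_0^{2} ∫_0^{6} (42r^2cos(θ)^2) · r dz dr dθ.

Inner (z from 0 to 6): 252r^3cos(θ)^2.
Middle (r from 0 to 2): 1008cos(θ)^2.
Outer (θ from 0 to 2π): 1008π.

Therefore ∯_{∂V} F · n dS = 1008π.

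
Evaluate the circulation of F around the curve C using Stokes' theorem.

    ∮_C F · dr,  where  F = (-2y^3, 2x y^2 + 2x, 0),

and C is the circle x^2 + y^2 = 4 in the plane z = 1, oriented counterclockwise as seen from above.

Let S be the flat disk x^2 + y^2 ≤ 4 in the plane z = 1, with upward unit normal n̂ = ẑ. By Stokes' theorem,

    ∮_C F · dr = ∬_S (∇ × F) · n̂ dS = ∬_D (curl F)_z dA,

where D is the disk x^2 + y^2 ≤ 4.

Compute the curl of F = (-2y^3, 2x y^2 + 2x, 0):
    (∇ × F)_x = ∂F_z/∂y - ∂F_y/∂z = 0,
    (∇ × F)_y = ∂F_x/∂z - ∂F_z/∂x = 0,
    (∇ × F)_z = ∂F_y/∂x - ∂F_x/∂y = 8y^2 + 2.

On z = 1, (curl F)_z = 8y^2 + 2.

Convert to polar (x = r cos θ, y = r sin θ, dA = r dr dθ); the integrand becomes 8r^2sin(θ)^2 + 2, so

    ∬_D (curl F)_z dA = ∫_0^{2π} ∫_0^{2} (8r^2sin(θ)^2 + 2) · r dr dθ.

Inner (r from 0 to 2): 32sin(θ)^2 + 4.
Outer (θ from 0 to 2π): 40π.

Therefore ∮_C F · dr = 40π.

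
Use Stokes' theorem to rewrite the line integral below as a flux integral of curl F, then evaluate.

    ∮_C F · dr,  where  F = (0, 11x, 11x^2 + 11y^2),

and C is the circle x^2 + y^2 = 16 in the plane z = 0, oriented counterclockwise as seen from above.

Let S be the flat disk x^2 + y^2 ≤ 16 in the plane z = 0, with upward unit normal n̂ = ẑ. By Stokes' theorem,

    ∮_C F · dr = ∬_S (∇ × F) · n̂ dS = ∬_D (curl F)_z dA,

where D is the disk x^2 + y^2 ≤ 16.

Compute the curl of F = (0, 11x, 11x^2 + 11y^2):
    (∇ × F)_x = ∂F_z/∂y - ∂F_y/∂z = 22y,
    (∇ × F)_y = ∂F_x/∂z - ∂F_z/∂x = -22x,
    (∇ × F)_z = ∂F_y/∂x - ∂F_x/∂y = 11.

On z = 0, (curl F)_z = 11.

Convert to polar (x = r cos θ, y = r sin θ, dA = r dr dθ); the integrand becomes 11, so

    ∬_D (curl F)_z dA = ∫_0^{2π} ∫_0^{4} (11) · r dr dθ.

Inner (r from 0 to 4): 88.
Outer (θ from 0 to 2π): 176π.

Therefore ∮_C F · dr = 176π.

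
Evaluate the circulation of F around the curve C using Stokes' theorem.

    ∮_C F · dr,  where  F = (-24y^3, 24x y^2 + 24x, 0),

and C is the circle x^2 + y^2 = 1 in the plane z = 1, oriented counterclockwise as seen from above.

Let S be the flat disk x^2 + y^2 ≤ 1 in the plane z = 1, with upward unit normal n̂ = ẑ. By Stokes' theorem,

    ∮_C F · dr = ∬_S (∇ × F) · n̂ dS = ∬_D (curl F)_z dA,

where D is the disk x^2 + y^2 ≤ 1.

Compute the curl of F = (-24y^3, 24x y^2 + 24x, 0):
    (∇ × F)_x = ∂F_z/∂y - ∂F_y/∂z = 0,
    (∇ × F)_y = ∂F_x/∂z - ∂F_z/∂x = 0,
    (∇ × F)_z = ∂F_y/∂x - ∂F_x/∂y = 96y^2 + 24.

On z = 1, (curl F)_z = 96y^2 + 24.

Convert to polar (x = r cos θ, y = r sin θ, dA = r dr dθ); the integrand becomes 96r^2sin(θ)^2 + 24, so

    ∬_D (curl F)_z dA = ∫_0^{2π} ∫_0^{1} (96r^2sin(θ)^2 + 24) · r dr dθ.

Inner (r from 0 to 1): 24 - 12cos(2θ).
Outer (θ from 0 to 2π): 48π.

Therefore ∮_C F · dr = 48π.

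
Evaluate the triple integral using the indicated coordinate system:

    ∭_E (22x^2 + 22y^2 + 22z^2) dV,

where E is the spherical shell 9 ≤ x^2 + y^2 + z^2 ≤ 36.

In spherical coordinates, x = ρ sin(φ) cos(θ), y = ρ sin(φ) sin(θ), z = ρ cos(φ), and dV = ρ^2 sin(φ) dρ dφ dθ.

The integrand becomes 22ρ^2, so

    ∭_E (22x^2 + 22y^2 + 22z^2) dV = ∫_{0}^{2π} ∫_{0}^{π} ∫_{3}^{6} (22ρ^2) · ρ^2 sin(φ) dρ dφ dθ.

Inner (ρ): 165726sin(φ)/5.
Middle (φ): 331452/5.
Outer (θ): 662904π/5.

Therefore the triple integral equals 662904π/5.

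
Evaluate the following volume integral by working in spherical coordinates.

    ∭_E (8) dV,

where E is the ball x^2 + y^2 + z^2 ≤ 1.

In spherical coordinates, x = ρ sin(φ) cos(θ), y = ρ sin(φ) sin(θ), z = ρ cos(φ), and dV = ρ^2 sin(φ) dρ dφ dθ.

The integrand becomes 8, so

    ∭_E (8) dV = ∫_{0}^{2π} ∫_{0}^{π} ∫_{0}^{1} (8) · ρ^2 sin(φ) dρ dφ dθ.

Inner (ρ): 8sin(φ)/3.
Middle (φ): 16/3.
Outer (θ): 32π/3.

Therefore the triple integral equals 32π/3.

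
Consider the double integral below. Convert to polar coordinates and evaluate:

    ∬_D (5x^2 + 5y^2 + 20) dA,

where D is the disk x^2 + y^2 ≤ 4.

The region D is 0 ≤ r ≤ 2, 0 ≤ θ ≤ 2π in polar coordinates, where x = r cos(θ), y = r sin(θ), and dA = r dr dθ.

Under the substitution, the integrand becomes 5r^2 + 20, so

    ∬_D (5x^2 + 5y^2 + 20) dA = ∫_{0}^{2π} ∫_{0}^{2} (5r^2 + 20) · r dr dθ.

Inner integral (in r): ∫_{0}^{2} (5r^2 + 20) · r dr = 60.

Outer integral (in θ): ∫_{0}^{2π} (60) dθ = 120π.

Therefore ∬_D (5x^2 + 5y^2 + 20) dA = 120π.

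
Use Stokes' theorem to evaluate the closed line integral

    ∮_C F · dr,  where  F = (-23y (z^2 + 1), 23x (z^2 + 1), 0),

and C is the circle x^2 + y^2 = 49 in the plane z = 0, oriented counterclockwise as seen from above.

Let S be the flat disk x^2 + y^2 ≤ 49 in the plane z = 0, with upward unit normal n̂ = ẑ. By Stokes' theorem,

    ∮_C F · dr = ∬_S (∇ × F) · n̂ dS = ∬_D (curl F)_z dA,

where D is the disk x^2 + y^2 ≤ 49.

Compute the curl of F = (-23y (z^2 + 1), 23x (z^2 + 1), 0):
    (∇ × F)_x = ∂F_z/∂y - ∂F_y/∂z = -46x z,
    (∇ × F)_y = ∂F_x/∂z - ∂F_z/∂x = -46y z,
    (∇ × F)_z = ∂F_y/∂x - ∂F_x/∂y = 46z^2 + 46.

On z = 0, (curl F)_z = 46.

Convert to polar (x = r cos θ, y = r sin θ, dA = r dr dθ); the integrand becomes 46, so

    ∬_D (curl F)_z dA = ∫_0^{2π} ∫_0^{7} (46) · r dr dθ.

Inner (r from 0 to 7): 1127.
Outer (θ from 0 to 2π): 2254π.

Therefore ∮_C F · dr = 2254π.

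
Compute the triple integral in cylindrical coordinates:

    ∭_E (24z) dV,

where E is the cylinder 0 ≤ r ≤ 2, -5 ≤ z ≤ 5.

In cylindrical coordinates, x = r cos(θ), y = r sin(θ), z = z, and dV = r dr dθ dz.

The integrand becomes 24z, so

    ∭_E (24z) dV = ∫_{0}^{2π} ∫_{0}^{2} ∫_{-5}^{5} (24z) · r dz dr dθ.

Inner (z): 0.
Middle (r from 0 to 2): 0.
Outer (θ): 0.

Therefore the triple integral equals 0.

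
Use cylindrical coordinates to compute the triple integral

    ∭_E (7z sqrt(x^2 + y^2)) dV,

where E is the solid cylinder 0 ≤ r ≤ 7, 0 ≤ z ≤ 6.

In cylindrical coordinates, x = r cos(θ), y = r sin(θ), z = z, and dV = r dr dθ dz.

The integrand becomes 7r z, so

    ∭_E (7z sqrt(x^2 + y^2)) dV = ∫_{0}^{2π} ∫_{0}^{7} ∫_{0}^{6} (7r z) · r dz dr dθ.

Inner (z): 126r^2.
Middle (r from 0 to 7): 14406.
Outer (θ): 28812π.

Therefore the triple integral equals 28812π.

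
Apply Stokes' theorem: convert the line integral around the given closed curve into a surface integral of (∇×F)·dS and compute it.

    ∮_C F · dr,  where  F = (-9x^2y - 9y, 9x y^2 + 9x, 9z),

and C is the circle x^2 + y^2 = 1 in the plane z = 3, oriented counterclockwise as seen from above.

Let S be the flat disk x^2 + y^2 ≤ 1 in the plane z = 3, with upward unit normal n̂ = ẑ. By Stokes' theorem,

    ∮_C F · dr = ∬_S (∇ × F) · n̂ dS = ∬_D (curl F)_z dA,

where D is the disk x^2 + y^2 ≤ 1.

Compute the curl of F = (-9x^2y - 9y, 9x y^2 + 9x, 9z):
    (∇ × F)_x = ∂F_z/∂y - ∂F_y/∂z = 0,
    (∇ × F)_y = ∂F_x/∂z - ∂F_z/∂x = 0,
    (∇ × F)_z = ∂F_y/∂x - ∂F_x/∂y = 9x^2 + 9y^2 + 18.

On z = 3, (curl F)_z = 9x^2 + 9y^2 + 18.

Convert to polar (x = r cos θ, y = r sin θ, dA = r dr dθ); the integrand becomes 9r^2 + 18, so

    ∬_D (curl F)_z dA = ∫_0^{2π} ∫_0^{1} (9r^2 + 18) · r dr dθ.

Inner (r from 0 to 1): 45/4.
Outer (θ from 0 to 2π): 45π/2.

Therefore ∮_C F · dr = 45π/2.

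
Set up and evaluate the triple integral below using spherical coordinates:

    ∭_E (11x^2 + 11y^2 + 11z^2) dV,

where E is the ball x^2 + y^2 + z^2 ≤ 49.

In spherical coordinates, x = ρ sin(φ) cos(θ), y = ρ sin(φ) sin(θ), z = ρ cos(φ), and dV = ρ^2 sin(φ) dρ dφ dθ.

The integrand becomes 11ρ^2, so

    ∭_E (11x^2 + 11y^2 + 11z^2) dV = ∫_{0}^{2π} ∫_{0}^{π} ∫_{0}^{7} (11ρ^2) · ρ^2 sin(φ) dρ dφ dθ.

Inner (ρ): 184877sin(φ)/5.
Middle (φ): 369754/5.
Outer (θ): 739508π/5.

Therefore the triple integral equals 739508π/5.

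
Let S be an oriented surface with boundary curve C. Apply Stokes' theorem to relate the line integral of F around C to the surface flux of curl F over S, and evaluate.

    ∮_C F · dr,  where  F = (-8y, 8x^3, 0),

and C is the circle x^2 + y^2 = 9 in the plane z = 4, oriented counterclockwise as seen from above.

Let S be the flat disk x^2 + y^2 ≤ 9 in the plane z = 4, with upward unit normal n̂ = ẑ. By Stokes' theorem,

    ∮_C F · dr = ∬_S (∇ × F) · n̂ dS = ∬_D (curl F)_z dA,

where D is the disk x^2 + y^2 ≤ 9.

Compute the curl of F = (-8y, 8x^3, 0):
    (∇ × F)_x = ∂F_z/∂y - ∂F_y/∂z = 0,
    (∇ × F)_y = ∂F_x/∂z - ∂F_z/∂x = 0,
    (∇ × F)_z = ∂F_y/∂x - ∂F_x/∂y = 24x^2 + 8.

On z = 4, (curl F)_z = 24x^2 + 8.

Convert to polar (x = r cos θ, y = r sin θ, dA = r dr dθ); the integrand becomes 24r^2cos(θ)^2 + 8, so

    ∬_D (curl F)_z dA = ∫_0^{2π} ∫_0^{3} (24r^2cos(θ)^2 + 8) · r dr dθ.

Inner (r from 0 to 3): 486cos(θ)^2 + 36.
Outer (θ from 0 to 2π): 558π.

Therefore ∮_C F · dr = 558π.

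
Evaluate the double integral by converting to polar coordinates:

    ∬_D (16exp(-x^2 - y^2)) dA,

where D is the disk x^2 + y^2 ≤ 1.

The region D is 0 ≤ r ≤ 1, 0 ≤ θ ≤ 2π in polar coordinates, where x = r cos(θ), y = r sin(θ), and dA = r dr dθ.

Under the substitution, the integrand becomes 16exp(-r^2), so

    ∬_D (16exp(-x^2 - y^2)) dA = ∫_{0}^{2π} ∫_{0}^{1} (16exp(-r^2)) · r dr dθ.

Inner integral (in r): ∫_{0}^{1} (16exp(-r^2)) · r dr = 8 - 8exp(-1).

Outer integral (in θ): ∫_{0}^{2π} (8 - 8exp(-1)) dθ = -16π exp(-1) + 16π.

Therefore ∬_D (16exp(-x^2 - y^2)) dA = -16π exp(-1) + 16π.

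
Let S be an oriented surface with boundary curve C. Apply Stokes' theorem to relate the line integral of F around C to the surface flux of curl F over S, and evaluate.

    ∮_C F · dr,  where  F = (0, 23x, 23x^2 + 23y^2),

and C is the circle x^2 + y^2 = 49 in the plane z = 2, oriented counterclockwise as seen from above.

Let S be the flat disk x^2 + y^2 ≤ 49 in the plane z = 2, with upward unit normal n̂ = ẑ. By Stokes' theorem,

    ∮_C F · dr = ∬_S (∇ × F) · n̂ dS = ∬_D (curl F)_z dA,

where D is the disk x^2 + y^2 ≤ 49.

Compute the curl of F = (0, 23x, 23x^2 + 23y^2):
    (∇ × F)_x = ∂F_z/∂y - ∂F_y/∂z = 46y,
    (∇ × F)_y = ∂F_x/∂z - ∂F_z/∂x = -46x,
    (∇ × F)_z = ∂F_y/∂x - ∂F_x/∂y = 23.

On z = 2, (curl F)_z = 23.

Convert to polar (x = r cos θ, y = r sin θ, dA = r dr dθ); the integrand becomes 23, so

    ∬_D (curl F)_z dA = ∫_0^{2π} ∫_0^{7} (23) · r dr dθ.

Inner (r from 0 to 7): 1127/2.
Outer (θ from 0 to 2π): 1127π.

Therefore ∮_C F · dr = 1127π.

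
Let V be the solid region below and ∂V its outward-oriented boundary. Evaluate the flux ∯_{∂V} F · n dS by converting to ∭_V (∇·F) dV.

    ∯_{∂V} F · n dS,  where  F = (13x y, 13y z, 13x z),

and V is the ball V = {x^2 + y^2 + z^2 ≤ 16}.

By the divergence theorem,

    ∯_{∂V} F · n dS = ∭_V (∇ · F) dV.

Compute the divergence:
    ∇ · F = ∂F_x/∂x + ∂F_y/∂y + ∂F_z/∂z = 13y + 13z + 13x = 13x + 13y + 13z.

In spherical coordinates, x = ρ sin(φ) cos(θ), y = ρ sin(φ) sin(θ), z = ρ cos(φ), dV = ρ^2 sin(φ) dρ dφ dθ, with 0 ≤ ρ ≤ 4, 0 ≤ φ ≤ π, 0 ≤ θ ≤ 2π.

The integrand, after substitution and multiplying by the volume element, becomes (13ρ (sqrt(2)sin(φ)sin(θ + π/4) + cos(φ))) · ρ^2 sin(φ), so

    ∭_V (∇·F) dV = ∫_0^{2π} ∫_0^{π} ∫_0^{4} (13ρ (sqrt(2)sin(φ)sin(θ + π/4) + cos(φ))) · ρ^2 sin(φ) dρ dφ dθ.

Inner (ρ from 0 to 4): 832(sqrt(2)sin(φ)sin(θ + π/4) + cos(φ))sin(φ).
Middle (φ from 0 to π): 416sqrt(2)π sin(θ + π/4).
Outer (θ from 0 to 2π): 0.

Therefore ∯_{∂V} F · n dS = 0.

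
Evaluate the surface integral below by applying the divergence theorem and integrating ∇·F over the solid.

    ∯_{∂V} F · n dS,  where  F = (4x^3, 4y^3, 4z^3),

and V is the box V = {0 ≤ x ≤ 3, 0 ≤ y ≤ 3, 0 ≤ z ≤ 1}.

By the divergence theorem,

    ∯_{∂V} F · n dS = ∭_V (∇ · F) dV.

Compute the divergence:
    ∇ · F = ∂F_x/∂x + ∂F_y/∂y + ∂F_z/∂z = 12x^2 + 12y^2 + 12z^2.

V is a rectangular box, so dV = dx dy dz with 0 ≤ x ≤ 3, 0 ≤ y ≤ 3, 0 ≤ z ≤ 1.

Integrate (12x^2 + 12y^2 + 12z^2) over V as an iterated integral:

    ∭_V (∇·F) dV = ∫_0^{3} ∫_0^{3} ∫_0^{1} (12x^2 + 12y^2 + 12z^2) dz dy dx.

Inner (z from 0 to 1): 12x^2 + 12y^2 + 4.
Middle (y from 0 to 3): 36x^2 + 120.
Outer (x from 0 to 3): 684.

Therefore ∯_{∂V} F · n dS = 684.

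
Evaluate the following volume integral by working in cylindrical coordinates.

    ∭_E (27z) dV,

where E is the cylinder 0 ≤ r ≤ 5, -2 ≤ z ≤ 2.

In cylindrical coordinates, x = r cos(θ), y = r sin(θ), z = z, and dV = r dr dθ dz.

The integrand becomes 27z, so

    ∭_E (27z) dV = ∫_{0}^{2π} ∫_{0}^{5} ∫_{-2}^{2} (27z) · r dz dr dθ.

Inner (z): 0.
Middle (r from 0 to 5): 0.
Outer (θ): 0.

Therefore the triple integral equals 0.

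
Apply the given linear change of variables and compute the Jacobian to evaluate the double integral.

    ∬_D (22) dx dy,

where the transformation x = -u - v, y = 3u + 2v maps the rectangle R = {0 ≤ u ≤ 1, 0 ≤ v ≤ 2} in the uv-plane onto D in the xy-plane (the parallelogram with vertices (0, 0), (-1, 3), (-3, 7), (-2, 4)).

Compute the Jacobian determinant of (x, y) with respect to (u, v):

    ∂(x,y)/∂(u,v) = | -1  -1 | = (-1)(2) - (-1)(3) = 1.
                   | 3  2 |

Its absolute value is |J| = 1 (the area scaling factor).

Substituting x = -u - v, y = 3u + 2v into the integrand,

    22 → 22,

so the integral becomes

    ∬_R (22) · |J| du dv = ∫_0^1 ∫_0^2 (22) dv du.

Inner (v): 44.
Outer (u): 44.

Therefore ∬_D (22) dx dy = 44.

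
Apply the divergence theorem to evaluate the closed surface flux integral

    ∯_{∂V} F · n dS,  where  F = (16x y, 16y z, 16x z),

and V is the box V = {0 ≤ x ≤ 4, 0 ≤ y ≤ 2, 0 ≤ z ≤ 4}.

By the divergence theorem,

    ∯_{∂V} F · n dS = ∭_V (∇ · F) dV.

Compute the divergence:
    ∇ · F = ∂F_x/∂x + ∂F_y/∂y + ∂F_z/∂z = 16y + 16z + 16x = 16x + 16y + 16z.

V is a rectangular box, so dV = dx dy dz with 0 ≤ x ≤ 4, 0 ≤ y ≤ 2, 0 ≤ z ≤ 4.

Integrate (16x + 16y + 16z) over V as an iterated integral:

    ∭_V (∇·F) dV = ∫_0^{4} ∫_0^{2} ∫_0^{4} (16x + 16y + 16z) dz dy dx.

Inner (z from 0 to 4): 64x + 64y + 128.
Middle (y from 0 to 2): 128x + 384.
Outer (x from 0 to 4): 2560.

Therefore ∯_{∂V} F · n dS = 2560.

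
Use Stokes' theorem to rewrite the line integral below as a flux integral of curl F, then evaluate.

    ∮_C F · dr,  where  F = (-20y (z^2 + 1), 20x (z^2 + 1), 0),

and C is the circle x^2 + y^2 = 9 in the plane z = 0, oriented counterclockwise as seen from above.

Let S be the flat disk x^2 + y^2 ≤ 9 in the plane z = 0, with upward unit normal n̂ = ẑ. By Stokes' theorem,

    ∮_C F · dr = ∬_S (∇ × F) · n̂ dS = ∬_D (curl F)_z dA,

where D is the disk x^2 + y^2 ≤ 9.

Compute the curl of F = (-20y (z^2 + 1), 20x (z^2 + 1), 0):
    (∇ × F)_x = ∂F_z/∂y - ∂F_y/∂z = -40x z,
    (∇ × F)_y = ∂F_x/∂z - ∂F_z/∂x = -40y z,
    (∇ × F)_z = ∂F_y/∂x - ∂F_x/∂y = 40z^2 + 40.

On z = 0, (curl F)_z = 40.

Convert to polar (x = r cos θ, y = r sin θ, dA = r dr dθ); the integrand becomes 40, so

    ∬_D (curl F)_z dA = ∫_0^{2π} ∫_0^{3} (40) · r dr dθ.

Inner (r from 0 to 3): 180.
Outer (θ from 0 to 2π): 360π.

Therefore ∮_C F · dr = 360π.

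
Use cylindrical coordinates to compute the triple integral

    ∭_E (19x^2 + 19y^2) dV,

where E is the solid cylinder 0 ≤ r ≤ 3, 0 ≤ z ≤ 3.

In cylindrical coordinates, x = r cos(θ), y = r sin(θ), z = z, and dV = r dr dθ dz.

The integrand becomes 19r^2, so

    ∭_E (19x^2 + 19y^2) dV = ∫_{0}^{2π} ∫_{0}^{3} ∫_{0}^{3} (19r^2) · r dz dr dθ.

Inner (z): 57r^3.
Middle (r from 0 to 3): 4617/4.
Outer (θ): 4617π/2.

Therefore the triple integral equals 4617π/2.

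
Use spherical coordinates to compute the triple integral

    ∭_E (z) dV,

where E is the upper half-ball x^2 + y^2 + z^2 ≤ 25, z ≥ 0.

In spherical coordinates, x = ρ sin(φ) cos(θ), y = ρ sin(φ) sin(θ), z = ρ cos(φ), and dV = ρ^2 sin(φ) dρ dφ dθ.

The integrand becomes ρ cos(φ), so

    ∭_E (z) dV = ∫_{0}^{2π} ∫_{0}^{π/2} ∫_{0}^{5} (ρ cos(φ)) · ρ^2 sin(φ) dρ dφ dθ.

Inner (ρ): 625sin(2φ)/8.
Middle (φ): 625/8.
Outer (θ): 625π/4.

Therefore the triple integral equals 625π/4.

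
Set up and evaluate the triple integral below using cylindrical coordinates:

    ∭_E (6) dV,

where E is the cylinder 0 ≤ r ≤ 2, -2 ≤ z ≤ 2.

In cylindrical coordinates, x = r cos(θ), y = r sin(θ), z = z, and dV = r dr dθ dz.

The integrand becomes 6, so

    ∭_E (6) dV = ∫_{0}^{2π} ∫_{0}^{2} ∫_{-2}^{2} (6) · r dz dr dθ.

Inner (z): 24r.
Middle (r from 0 to 2): 48.
Outer (θ): 96π.

Therefore the triple integral equals 96π.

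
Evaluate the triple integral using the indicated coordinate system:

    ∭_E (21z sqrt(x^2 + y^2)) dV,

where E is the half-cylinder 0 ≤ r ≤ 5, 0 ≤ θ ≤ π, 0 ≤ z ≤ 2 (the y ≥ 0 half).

In cylindrical coordinates, x = r cos(θ), y = r sin(θ), z = z, and dV = r dr dθ dz.

The integrand becomes 21r z, so

    ∭_E (21z sqrt(x^2 + y^2)) dV = ∫_{0}^{π} ∫_{0}^{5} ∫_{0}^{2} (21r z) · r dz dr dθ.

Inner (z): 42r^2.
Middle (r from 0 to 5): 1750.
Outer (θ): 1750π.

Therefore the triple integral equals 1750π.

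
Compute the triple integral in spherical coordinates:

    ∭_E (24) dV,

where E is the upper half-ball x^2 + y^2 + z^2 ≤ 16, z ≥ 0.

In spherical coordinates, x = ρ sin(φ) cos(θ), y = ρ sin(φ) sin(θ), z = ρ cos(φ), and dV = ρ^2 sin(φ) dρ dφ dθ.

The integrand becomes 24, so

    ∭_E (24) dV = ∫_{0}^{2π} ∫_{0}^{π/2} ∫_{0}^{4} (24) · ρ^2 sin(φ) dρ dφ dθ.

Inner (ρ): 512sin(φ).
Middle (φ): 512.
Outer (θ): 1024π.

Therefore the triple integral equals 1024π.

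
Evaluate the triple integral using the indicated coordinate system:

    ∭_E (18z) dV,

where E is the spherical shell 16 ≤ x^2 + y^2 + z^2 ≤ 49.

In spherical coordinates, x = ρ sin(φ) cos(θ), y = ρ sin(φ) sin(θ), z = ρ cos(φ), and dV = ρ^2 sin(φ) dρ dφ dθ.

The integrand becomes 18ρ cos(φ), so

    ∭_E (18z) dV = ∫_{0}^{2π} ∫_{0}^{π} ∫_{4}^{7} (18ρ cos(φ)) · ρ^2 sin(φ) dρ dφ dθ.

Inner (ρ): 19305sin(2φ)/4.
Middle (φ): 0.
Outer (θ): 0.

Therefore the triple integral equals 0.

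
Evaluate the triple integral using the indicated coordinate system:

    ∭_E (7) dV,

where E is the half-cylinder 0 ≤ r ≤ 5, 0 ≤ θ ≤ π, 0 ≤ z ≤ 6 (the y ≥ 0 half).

In cylindrical coordinates, x = r cos(θ), y = r sin(θ), z = z, and dV = r dr dθ dz.

The integrand becomes 7, so

    ∭_E (7) dV = ∫_{0}^{π} ∫_{0}^{5} ∫_{0}^{6} (7) · r dz dr dθ.

Inner (z): 42r.
Middle (r from 0 to 5): 525.
Outer (θ): 525π.

Therefore the triple integral equals 525π.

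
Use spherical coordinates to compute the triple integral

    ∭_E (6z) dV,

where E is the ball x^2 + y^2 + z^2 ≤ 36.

In spherical coordinates, x = ρ sin(φ) cos(θ), y = ρ sin(φ) sin(θ), z = ρ cos(φ), and dV = ρ^2 sin(φ) dρ dφ dθ.

The integrand becomes 6ρ cos(φ), so

    ∭_E (6z) dV = ∫_{0}^{2π} ∫_{0}^{π} ∫_{0}^{6} (6ρ cos(φ)) · ρ^2 sin(φ) dρ dφ dθ.

Inner (ρ): 972sin(2φ).
Middle (φ): 0.
Outer (θ): 0.

Therefore the triple integral equals 0.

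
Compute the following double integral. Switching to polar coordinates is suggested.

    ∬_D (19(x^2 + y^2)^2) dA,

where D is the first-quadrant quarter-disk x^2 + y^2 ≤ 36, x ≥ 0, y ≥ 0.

The region D is 0 ≤ r ≤ 6, 0 ≤ θ ≤ π/2 in polar coordinates, where x = r cos(θ), y = r sin(θ), and dA = r dr dθ.

Under the substitution, the integrand becomes 19r^4, so

    ∬_D (19(x^2 + y^2)^2) dA = ∫_{0}^{π/2} ∫_{0}^{6} (19r^4) · r dr dθ.

Inner integral (in r): ∫_{0}^{6} (19r^4) · r dr = 147744.

Outer integral (in θ): ∫_{0}^{π/2} (147744) dθ = 73872π.

Therefore ∬_D (19(x^2 + y^2)^2) dA = 73872π.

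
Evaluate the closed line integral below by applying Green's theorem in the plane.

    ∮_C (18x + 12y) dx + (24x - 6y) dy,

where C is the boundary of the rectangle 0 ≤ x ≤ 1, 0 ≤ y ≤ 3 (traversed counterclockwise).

Green's theorem converts the closed line integral into a double integral over the enclosed region D:

    ∮_C P dx + Q dy = ∬_D (∂Q/∂x - ∂P/∂y) dA.

Here P = 18x + 12y, Q = 24x - 6y, so

    ∂Q/∂x = 24,    ∂P/∂y = 12,
    ∂Q/∂x - ∂P/∂y = 12.

D is the region 0 ≤ x ≤ 1, 0 ≤ y ≤ 3. Evaluating the double integral:

    ∬_D (12) dA = ∫_0^{1} ∫_0^{3} (12) dy dx.

Inner (y from 0 to 3): 36.
Outer (x from 0 to 1): 36.

Therefore ∮_C P dx + Q dy = 36.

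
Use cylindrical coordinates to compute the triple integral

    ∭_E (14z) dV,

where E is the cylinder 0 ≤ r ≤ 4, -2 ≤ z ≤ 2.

In cylindrical coordinates, x = r cos(θ), y = r sin(θ), z = z, and dV = r dr dθ dz.

The integrand becomes 14z, so

    ∭_E (14z) dV = ∫_{0}^{2π} ∫_{0}^{4} ∫_{-2}^{2} (14z) · r dz dr dθ.

Inner (z): 0.
Middle (r from 0 to 4): 0.
Outer (θ): 0.

Therefore the triple integral equals 0.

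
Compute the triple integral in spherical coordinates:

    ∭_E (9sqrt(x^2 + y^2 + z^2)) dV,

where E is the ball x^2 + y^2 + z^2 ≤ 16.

In spherical coordinates, x = ρ sin(φ) cos(θ), y = ρ sin(φ) sin(θ), z = ρ cos(φ), and dV = ρ^2 sin(φ) dρ dφ dθ.

The integrand becomes 9ρ, so

    ∭_E (9sqrt(x^2 + y^2 + z^2)) dV = ∫_{0}^{2π} ∫_{0}^{π} ∫_{0}^{4} (9ρ) · ρ^2 sin(φ) dρ dφ dθ.

Inner (ρ): 576sin(φ).
Middle (φ): 1152.
Outer (θ): 2304π.

Therefore the triple integral equals 2304π.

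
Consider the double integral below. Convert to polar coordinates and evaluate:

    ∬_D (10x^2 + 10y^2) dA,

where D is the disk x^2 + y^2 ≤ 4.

The region D is 0 ≤ r ≤ 2, 0 ≤ θ ≤ 2π in polar coordinates, where x = r cos(θ), y = r sin(θ), and dA = r dr dθ.

Under the substitution, the integrand becomes 10r^2, so

    ∬_D (10x^2 + 10y^2) dA = ∫_{0}^{2π} ∫_{0}^{2} (10r^2) · r dr dθ.

Inner integral (in r): ∫_{0}^{2} (10r^2) · r dr = 40.

Outer integral (in θ): ∫_{0}^{2π} (40) dθ = 80π.

Therefore ∬_D (10x^2 + 10y^2) dA = 80π.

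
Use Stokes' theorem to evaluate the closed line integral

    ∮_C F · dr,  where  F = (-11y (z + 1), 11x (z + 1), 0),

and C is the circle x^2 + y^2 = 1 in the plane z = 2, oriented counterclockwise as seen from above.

Let S be the flat disk x^2 + y^2 ≤ 1 in the plane z = 2, with upward unit normal n̂ = ẑ. By Stokes' theorem,

    ∮_C F · dr = ∬_S (∇ × F) · n̂ dS = ∬_D (curl F)_z dA,

where D is the disk x^2 + y^2 ≤ 1.

Compute the curl of F = (-11y (z + 1), 11x (z + 1), 0):
    (∇ × F)_x = ∂F_z/∂y - ∂F_y/∂z = -11x,
    (∇ × F)_y = ∂F_x/∂z - ∂F_z/∂x = -11y,
    (∇ × F)_z = ∂F_y/∂x - ∂F_x/∂y = 22z + 22.

On z = 2, (curl F)_z = 66.

Convert to polar (x = r cos θ, y = r sin θ, dA = r dr dθ); the integrand becomes 66, so

    ∬_D (curl F)_z dA = ∫_0^{2π} ∫_0^{1} (66) · r dr dθ.

Inner (r from 0 to 1): 33.
Outer (θ from 0 to 2π): 66π.

Therefore ∮_C F · dr = 66π.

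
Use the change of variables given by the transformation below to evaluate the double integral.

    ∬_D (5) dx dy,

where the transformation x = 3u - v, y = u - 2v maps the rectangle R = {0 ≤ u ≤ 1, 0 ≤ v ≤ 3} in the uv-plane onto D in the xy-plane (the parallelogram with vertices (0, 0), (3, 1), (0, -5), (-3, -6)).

Compute the Jacobian determinant of (x, y) with respect to (u, v):

    ∂(x,y)/∂(u,v) = | 3  -1 | = (3)(-2) - (-1)(1) = -5.
                   | 1  -2 |

Its absolute value is |J| = 5 (the area scaling factor).

Substituting x = 3u - v, y = u - 2v into the integrand,

    5 → 5,

so the integral becomes

    ∬_R (5) · |J| du dv = ∫_0^1 ∫_0^3 (25) dv du.

Inner (v): 75.
Outer (u): 75.

Therefore ∬_D (5) dx dy = 75.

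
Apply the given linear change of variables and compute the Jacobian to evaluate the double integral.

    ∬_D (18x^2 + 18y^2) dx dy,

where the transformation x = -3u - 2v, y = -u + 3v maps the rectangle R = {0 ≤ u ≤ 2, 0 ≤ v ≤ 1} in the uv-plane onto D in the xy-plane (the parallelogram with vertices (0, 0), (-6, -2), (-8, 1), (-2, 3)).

Compute the Jacobian determinant of (x, y) with respect to (u, v):

    ∂(x,y)/∂(u,v) = | -3  -2 | = (-3)(3) - (-2)(-1) = -11.
                   | -1  3 |

Its absolute value is |J| = 11 (the area scaling factor).

Substituting x = -3u - 2v, y = -u + 3v into the integrand,

    18x^2 + 18y^2 → 180u^2 + 108u v + 234v^2,

so the integral becomes

    ∬_R (180u^2 + 108u v + 234v^2) · |J| du dv = ∫_0^2 ∫_0^1 (1980u^2 + 1188u v + 2574v^2) dv du.

Inner (v): 1980u^2 + 594u + 858.
Outer (u): 8184.

Therefore ∬_D (18x^2 + 18y^2) dx dy = 8184.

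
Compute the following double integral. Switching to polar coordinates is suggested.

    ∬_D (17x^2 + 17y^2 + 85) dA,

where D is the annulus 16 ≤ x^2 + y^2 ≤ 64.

The region D is 4 ≤ r ≤ 8, 0 ≤ θ ≤ 2π in polar coordinates, where x = r cos(θ), y = r sin(θ), and dA = r dr dθ.

Under the substitution, the integrand becomes 17r^2 + 85, so

    ∬_D (17x^2 + 17y^2 + 85) dA = ∫_{0}^{2π} ∫_{4}^{8} (17r^2 + 85) · r dr dθ.

Inner integral (in r): ∫_{4}^{8} (17r^2 + 85) · r dr = 18360.

Outer integral (in θ): ∫_{0}^{2π} (18360) dθ = 36720π.

Therefore ∬_D (17x^2 + 17y^2 + 85) dA = 36720π.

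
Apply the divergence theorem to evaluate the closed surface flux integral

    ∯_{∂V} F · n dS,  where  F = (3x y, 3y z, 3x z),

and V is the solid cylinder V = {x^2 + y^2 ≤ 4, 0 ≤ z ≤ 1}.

By the divergence theorem,

    ∯_{∂V} F · n dS = ∭_V (∇ · F) dV.

Compute the divergence:
    ∇ · F = ∂F_x/∂x + ∂F_y/∂y + ∂F_z/∂z = 3y + 3z + 3x = 3x + 3y + 3z.

In cylindrical coordinates, x = r cos(θ), y = r sin(θ), z = z, dV = r dr dθ dz, with 0 ≤ r ≤ 2, 0 ≤ θ ≤ 2π, 0 ≤ z ≤ 1.

The integrand, after substitution and multiplying by the volume element, becomes (3sqrt(2)r sin(θ + π/4) + 3z) · r, so

    ∭_V (∇·F) dV = ∫_0^{2π} ∫_0^{2} ∫_0^{1} (3sqrt(2)r sin(θ + π/4) + 3z) · r dz dr dθ.

Inner (z from 0 to 1): 3r (2sqrt(2)r sin(θ + π/4) + 1)/2.
Middle (r from 0 to 2): 8sqrt(2)sin(θ + π/4) + 3.
Outer (θ from 0 to 2π): 6π.

Therefore ∯_{∂V} F · n dS = 6π.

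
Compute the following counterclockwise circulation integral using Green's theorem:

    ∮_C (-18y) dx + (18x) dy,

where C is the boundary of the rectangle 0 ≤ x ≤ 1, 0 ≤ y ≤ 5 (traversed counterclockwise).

Green's theorem converts the closed line integral into a double integral over the enclosed region D:

    ∮_C P dx + Q dy = ∬_D (∂Q/∂x - ∂P/∂y) dA.

Here P = -18y, Q = 18x, so

    ∂Q/∂x = 18,    ∂P/∂y = -18,
    ∂Q/∂x - ∂P/∂y = 36.

D is the region 0 ≤ x ≤ 1, 0 ≤ y ≤ 5. Evaluating the double integral:

    ∬_D (36) dA = ∫_0^{1} ∫_0^{5} (36) dy dx.

Inner (y from 0 to 5): 180.
Outer (x from 0 to 1): 180.

Therefore ∮_C P dx + Q dy = 180.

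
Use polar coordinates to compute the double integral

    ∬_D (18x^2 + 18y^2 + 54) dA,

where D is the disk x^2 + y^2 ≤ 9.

The region D is 0 ≤ r ≤ 3, 0 ≤ θ ≤ 2π in polar coordinates, where x = r cos(θ), y = r sin(θ), and dA = r dr dθ.

Under the substitution, the integrand becomes 18r^2 + 54, so

    ∬_D (18x^2 + 18y^2 + 54) dA = ∫_{0}^{2π} ∫_{0}^{3} (18r^2 + 54) · r dr dθ.

Inner integral (in r): ∫_{0}^{3} (18r^2 + 54) · r dr = 1215/2.

Outer integral (in θ): ∫_{0}^{2π} (1215/2) dθ = 1215π.

Therefore ∬_D (18x^2 + 18y^2 + 54) dA = 1215π.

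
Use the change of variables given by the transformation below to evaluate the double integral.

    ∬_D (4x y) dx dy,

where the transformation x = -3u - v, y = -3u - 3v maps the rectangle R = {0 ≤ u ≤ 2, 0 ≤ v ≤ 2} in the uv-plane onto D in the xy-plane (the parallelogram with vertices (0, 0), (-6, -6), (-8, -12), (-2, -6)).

Compute the Jacobian determinant of (x, y) with respect to (u, v):

    ∂(x,y)/∂(u,v) = | -3  -1 | = (-3)(-3) - (-1)(-3) = 6.
                   | -3  -3 |

Its absolute value is |J| = 6 (the area scaling factor).

Substituting x = -3u - v, y = -3u - 3v into the integrand,

    4x y → 36u^2 + 48u v + 12v^2,

so the integral becomes

    ∬_R (36u^2 + 48u v + 12v^2) · |J| du dv = ∫_0^2 ∫_0^2 (216u^2 + 288u v + 72v^2) dv du.

Inner (v): 432u^2 + 576u + 192.
Outer (u): 2688.

Therefore ∬_D (4x y) dx dy = 2688.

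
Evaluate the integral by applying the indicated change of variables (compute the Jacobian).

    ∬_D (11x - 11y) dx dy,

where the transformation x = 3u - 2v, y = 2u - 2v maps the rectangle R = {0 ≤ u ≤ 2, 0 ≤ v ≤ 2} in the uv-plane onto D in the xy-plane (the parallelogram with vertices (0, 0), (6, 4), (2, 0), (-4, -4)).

Compute the Jacobian determinant of (x, y) with respect to (u, v):

    ∂(x,y)/∂(u,v) = | 3  -2 | = (3)(-2) - (-2)(2) = -2.
                   | 2  -2 |

Its absolute value is |J| = 2 (the area scaling factor).

Substituting x = 3u - 2v, y = 2u - 2v into the integrand,

    11x - 11y → 11u,

so the integral becomes

    ∬_R (11u) · |J| du dv = ∫_0^2 ∫_0^2 (22u) dv du.

Inner (v): 44u.
Outer (u): 88.

Therefore ∬_D (11x - 11y) dx dy = 88.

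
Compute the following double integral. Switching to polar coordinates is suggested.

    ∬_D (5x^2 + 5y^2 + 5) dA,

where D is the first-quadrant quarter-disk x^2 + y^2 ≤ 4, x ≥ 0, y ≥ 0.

The region D is 0 ≤ r ≤ 2, 0 ≤ θ ≤ π/2 in polar coordinates, where x = r cos(θ), y = r sin(θ), and dA = r dr dθ.

Under the substitution, the integrand becomes 5r^2 + 5, so

    ∬_D (5x^2 + 5y^2 + 5) dA = ∫_{0}^{π/2} ∫_{0}^{2} (5r^2 + 5) · r dr dθ.

Inner integral (in r): ∫_{0}^{2} (5r^2 + 5) · r dr = 30.

Outer integral (in θ): ∫_{0}^{π/2} (30) dθ = 15π.

Therefore ∬_D (5x^2 + 5y^2 + 5) dA = 15π.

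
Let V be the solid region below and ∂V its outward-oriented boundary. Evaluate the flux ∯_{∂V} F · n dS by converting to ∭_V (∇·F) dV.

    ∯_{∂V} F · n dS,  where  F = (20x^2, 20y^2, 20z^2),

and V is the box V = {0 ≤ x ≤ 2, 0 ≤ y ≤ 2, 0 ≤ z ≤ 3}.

By the divergence theorem,

    ∯_{∂V} F · n dS = ∭_V (∇ · F) dV.

Compute the divergence:
    ∇ · F = ∂F_x/∂x + ∂F_y/∂y + ∂F_z/∂z = 40x + 40y + 40z.

V is a rectangular box, so dV = dx dy dz with 0 ≤ x ≤ 2, 0 ≤ y ≤ 2, 0 ≤ z ≤ 3.

Integrate (40x + 40y + 40z) over V as an iterated integral:

    ∭_V (∇·F) dV = ∫_0^{2} ∫_0^{2} ∫_0^{3} (40x + 40y + 40z) dz dy dx.

Inner (z from 0 to 3): 120x + 120y + 180.
Middle (y from 0 to 2): 240x + 600.
Outer (x from 0 to 2): 1680.

Therefore ∯_{∂V} F · n dS = 1680.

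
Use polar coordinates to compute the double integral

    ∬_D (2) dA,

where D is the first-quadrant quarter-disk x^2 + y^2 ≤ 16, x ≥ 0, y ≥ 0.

The region D is 0 ≤ r ≤ 4, 0 ≤ θ ≤ π/2 in polar coordinates, where x = r cos(θ), y = r sin(θ), and dA = r dr dθ.

Under the substitution, the integrand becomes 2, so

    ∬_D (2) dA = ∫_{0}^{π/2} ∫_{0}^{4} (2) · r dr dθ.

Inner integral (in r): ∫_{0}^{4} (2) · r dr = 16.

Outer integral (in θ): ∫_{0}^{π/2} (16) dθ = 8π.

Therefore ∬_D (2) dA = 8π.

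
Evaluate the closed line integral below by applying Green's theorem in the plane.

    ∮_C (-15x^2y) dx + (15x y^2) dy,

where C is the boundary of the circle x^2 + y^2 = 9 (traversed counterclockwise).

Green's theorem converts the closed line integral into a double integral over the enclosed region D:

    ∮_C P dx + Q dy = ∬_D (∂Q/∂x - ∂P/∂y) dA.

Here P = -15x^2y, Q = 15x y^2, so

    ∂Q/∂x = 15y^2,    ∂P/∂y = -15x^2,
    ∂Q/∂x - ∂P/∂y = 15x^2 + 15y^2.

D is the region x^2 + y^2 ≤ 9. Evaluating the double integral:

In polar coordinates (x = r cos θ, y = r sin θ, dA = r dr dθ) the integrand becomes 15r^2, so

    ∬_D (15x^2 + 15y^2) dA = ∫_0^{2π} ∫_0^{3} (15r^2) · r dr dθ.

Inner (r from 0 to 3): 1215/4.
Outer (θ from 0 to 2π): 1215π/2.

Therefore ∮_C P dx + Q dy = 1215π/2.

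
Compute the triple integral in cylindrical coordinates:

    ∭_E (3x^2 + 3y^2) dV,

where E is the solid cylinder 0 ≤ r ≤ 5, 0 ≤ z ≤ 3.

In cylindrical coordinates, x = r cos(θ), y = r sin(θ), z = z, and dV = r dr dθ dz.

The integrand becomes 3r^2, so

    ∭_E (3x^2 + 3y^2) dV = ∫_{0}^{2π} ∫_{0}^{5} ∫_{0}^{3} (3r^2) · r dz dr dθ.

Inner (z): 9r^3.
Middle (r from 0 to 5): 5625/4.
Outer (θ): 5625π/2.

Therefore the triple integral equals 5625π/2.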